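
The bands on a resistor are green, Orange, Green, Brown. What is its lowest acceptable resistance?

5247000 Ω

Green → 5 (first significant figure)
Orange → 3 (second significant figure)
Green → ×10^5 multiplier
Brown → ±1% tolerance
53 × 100000 = 5300000 Ω
Lowest = 5300000 × (1 − 1/100) = 5247000 Ω.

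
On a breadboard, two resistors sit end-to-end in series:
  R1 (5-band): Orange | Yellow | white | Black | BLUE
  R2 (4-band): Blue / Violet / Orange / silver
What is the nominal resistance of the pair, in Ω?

R1: orange, yellow, white → 349; black ×1 → 349 Ω.
R2: blue, violet → 67; orange ×10^3 → 67000 Ω.
Series: 349 + 67000 = 67349 Ω.

67349 Ω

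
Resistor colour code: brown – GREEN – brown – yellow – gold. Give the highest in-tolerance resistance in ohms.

1585500 Ω

Brown → 1 (first significant figure)
Green → 5 (second significant figure)
Brown → 1 (third significant figure)
Yellow → ×10^4 multiplier
Gold → ±5% tolerance
151 × 10000 = 1510000 Ω
Highest = 1510000 × (1 + 5/100) = 1585500 Ω.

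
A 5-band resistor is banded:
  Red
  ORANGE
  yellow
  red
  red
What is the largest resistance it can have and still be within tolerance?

23868 Ω

Red → 2 (first significant figure)
Orange → 3 (second significant figure)
Yellow → 4 (third significant figure)
Red → ×10^2 multiplier
Red → ±2% tolerance
234 × 100 = 23400 Ω
Largest = 23400 × (1 + 2/100) = 23868 Ω.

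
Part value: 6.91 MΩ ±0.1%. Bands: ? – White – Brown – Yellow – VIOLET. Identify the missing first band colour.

blue

6910000 Ω = 691 × 10^4.
The first band gives digit 6 of the significand, and 6 is blue.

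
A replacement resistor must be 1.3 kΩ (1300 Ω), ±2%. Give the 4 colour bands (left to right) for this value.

1300 Ω = 13 × 10^2.
1 → brown
3 → orange
Multiplier 10^2 → red.
±2% tolerance → red.

brown, orange, red, red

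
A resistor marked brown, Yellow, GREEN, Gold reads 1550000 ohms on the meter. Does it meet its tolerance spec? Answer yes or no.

Brown → 1 (first significant figure)
Yellow → 4 (second significant figure)
Green → ×10^5 multiplier
Gold → ±5% tolerance
14 × 100000 = 1400000 Ω
Allowed range: 1330000 Ω to 1470000 Ω.
1550000 ohms lies outside that range.

no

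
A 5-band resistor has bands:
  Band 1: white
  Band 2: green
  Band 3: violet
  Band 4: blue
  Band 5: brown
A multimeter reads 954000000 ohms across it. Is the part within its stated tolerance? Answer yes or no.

yes

White → 9 (first significant figure)
Green → 5 (second significant figure)
Violet → 7 (third significant figure)
Blue → ×10^6 multiplier
Brown → ±1% tolerance
957 × 1000000 = 957000000 Ω
Allowed range: 947430000 Ω to 966570000 Ω.
954000000 ohms lies inside that range.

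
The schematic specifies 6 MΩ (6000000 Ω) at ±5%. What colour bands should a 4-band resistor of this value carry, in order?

blue, black, green, gold

6000000 Ω = 60 × 10^5.
6 → blue
0 → black
Multiplier 10^5 → green.
±5% tolerance → gold.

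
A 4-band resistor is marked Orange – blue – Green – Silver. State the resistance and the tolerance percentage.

Orange → 3 (first significant figure)
Blue → 6 (second significant figure)
Green → ×10^5 multiplier
Silver → ±10% tolerance
36 × 100000 = 3600000 Ω

3600000 Ω ±10%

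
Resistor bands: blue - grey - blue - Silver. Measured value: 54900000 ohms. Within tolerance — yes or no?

Blue → 6 (first significant figure)
Grey → 8 (second significant figure)
Blue → ×10^6 multiplier
Silver → ±10% tolerance
68 × 1000000 = 68000000 Ω
Allowed range: 61200000 Ω to 74800000 Ω.
54900000 ohms lies outside that range.

no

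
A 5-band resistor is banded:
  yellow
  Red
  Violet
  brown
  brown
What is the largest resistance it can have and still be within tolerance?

Yellow → 4 (first significant figure)
Red → 2 (second significant figure)
Violet → 7 (third significant figure)
Brown → ×10 multiplier
Brown → ±1% tolerance
427 × 10 = 4270 Ω
Largest = 4270 × (1 + 1/100) = 4312.7 Ω.

4312.7 Ω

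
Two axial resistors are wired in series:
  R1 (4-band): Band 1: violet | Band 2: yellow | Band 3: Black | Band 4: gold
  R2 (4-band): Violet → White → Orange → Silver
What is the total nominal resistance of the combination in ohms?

R1: violet, yellow → 74; black ×1 → 74 Ω.
R2: violet, white → 79; orange ×10^3 → 79000 Ω.
Series: 74 + 79000 = 79074 Ω.

79074 Ω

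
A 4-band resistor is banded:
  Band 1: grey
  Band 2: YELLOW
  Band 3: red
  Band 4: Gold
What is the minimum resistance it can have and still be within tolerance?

Grey → 8 (first significant figure)
Yellow → 4 (second significant figure)
Red → ×10^2 multiplier
Gold → ±5% tolerance
84 × 100 = 8400 Ω
Minimum = 8400 × (1 − 5/100) = 7980 Ω.

7980 Ω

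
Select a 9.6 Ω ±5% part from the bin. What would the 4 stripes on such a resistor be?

white, blue, gold, gold

9.6 Ω = 96 × 10^-1.
9 → white
6 → blue
Multiplier 10^-1 → gold.
±5% tolerance → gold.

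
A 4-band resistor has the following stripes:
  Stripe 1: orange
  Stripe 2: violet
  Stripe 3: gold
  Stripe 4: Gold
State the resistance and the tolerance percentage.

Orange → 3 (first significant figure)
Violet → 7 (second significant figure)
Gold → ×0.1 multiplier
Gold → ±5% tolerance
37 × 0.1 = 3.7 Ω

3.7 Ω ±5%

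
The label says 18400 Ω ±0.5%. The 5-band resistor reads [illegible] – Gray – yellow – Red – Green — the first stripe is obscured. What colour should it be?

18400 Ω = 184 × 10^2.
The first band gives digit 1 of the significand, and 1 is brown.

brown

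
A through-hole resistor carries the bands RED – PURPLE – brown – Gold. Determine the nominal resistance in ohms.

270 Ω

Red → 2 (first significant figure)
Violet → 7 (second significant figure)
Brown → ×10 multiplier
27 × 10 = 270 Ω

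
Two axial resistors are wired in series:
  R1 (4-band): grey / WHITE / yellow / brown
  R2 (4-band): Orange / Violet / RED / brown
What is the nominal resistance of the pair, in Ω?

R1: grey, white → 89; yellow ×10^4 → 890000 Ω.
R2: orange, violet → 37; red ×10^2 → 3700 Ω.
Series: 890000 + 3700 = 893700 Ω.

893700 Ω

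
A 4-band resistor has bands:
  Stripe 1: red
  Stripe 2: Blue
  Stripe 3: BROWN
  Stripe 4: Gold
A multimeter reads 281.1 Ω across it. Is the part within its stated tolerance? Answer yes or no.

Red → 2 (first significant figure)
Blue → 6 (second significant figure)
Brown → ×10 multiplier
Gold → ±5% tolerance
26 × 10 = 260 Ω
Allowed range: 247 Ω to 273 Ω.
281.1 Ω lies outside that range.

no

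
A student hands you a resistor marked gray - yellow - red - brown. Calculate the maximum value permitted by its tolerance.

8484 Ω

Grey → 8 (first significant figure)
Yellow → 4 (second significant figure)
Red → ×10^2 multiplier
Brown → ±1% tolerance
84 × 100 = 8400 Ω
Maximum = 8400 × (1 + 1/100) = 8484 Ω.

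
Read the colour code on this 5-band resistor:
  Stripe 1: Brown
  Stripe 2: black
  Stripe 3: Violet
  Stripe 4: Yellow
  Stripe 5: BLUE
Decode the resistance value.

Brown → 1 (first significant figure)
Black → 0 (second significant figure)
Violet → 7 (third significant figure)
Yellow → ×10^4 multiplier
107 × 10000 = 1070000 Ω

1070000 Ω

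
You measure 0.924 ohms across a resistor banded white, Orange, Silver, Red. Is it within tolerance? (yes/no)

White → 9 (first significant figure)
Orange → 3 (second significant figure)
Silver → ×0.01 multiplier
Red → ±2% tolerance
93 × 0.01 = 0.93 Ω
Allowed range: 0.9114 Ω to 0.9486 Ω.
0.924 ohms lies inside that range.

yes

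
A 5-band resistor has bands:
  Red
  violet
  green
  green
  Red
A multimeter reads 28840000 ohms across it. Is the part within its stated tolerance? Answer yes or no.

no

Red → 2 (first significant figure)
Violet → 7 (second significant figure)
Green → 5 (third significant figure)
Green → ×10^5 multiplier
Red → ±2% tolerance
275 × 100000 = 27500000 Ω
Allowed range: 26950000 Ω to 28050000 Ω.
28840000 ohms lies outside that range.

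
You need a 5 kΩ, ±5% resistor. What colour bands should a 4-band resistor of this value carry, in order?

5000 Ω = 50 × 10^2.
5 → green
0 → black
Multiplier 10^2 → red.
±5% tolerance → gold.

green, black, red, gold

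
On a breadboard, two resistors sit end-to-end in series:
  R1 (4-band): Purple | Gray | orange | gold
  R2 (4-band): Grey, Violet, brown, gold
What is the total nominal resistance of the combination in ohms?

R1: violet, grey → 78; orange ×10^3 → 78000 Ω.
R2: grey, violet → 87; brown ×10 → 870 Ω.
Series: 78000 + 870 = 78870 Ω.

78870 Ω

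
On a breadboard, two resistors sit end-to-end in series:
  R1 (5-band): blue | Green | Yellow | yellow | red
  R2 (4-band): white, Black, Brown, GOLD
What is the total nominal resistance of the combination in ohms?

R1: blue, green, yellow → 654; yellow ×10^4 → 6540000 Ω.
R2: white, black → 90; brown ×10 → 900 Ω.
Series: 6540000 + 900 = 6540900 Ω.

6540900 Ω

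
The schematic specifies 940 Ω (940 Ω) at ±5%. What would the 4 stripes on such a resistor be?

white, yellow, brown, gold

940 Ω = 94 × 10^1.
9 → white
4 → yellow
Multiplier 10^1 → brown.
±5% tolerance → gold.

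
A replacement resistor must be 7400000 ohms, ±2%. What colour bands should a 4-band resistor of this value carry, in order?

violet, yellow, green, red

7400000 Ω = 74 × 10^5.
7 → violet
4 → yellow
Multiplier 10^5 → green.
±2% tolerance → red.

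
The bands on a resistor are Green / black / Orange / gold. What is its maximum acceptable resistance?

52500 Ω

Green → 5 (first significant figure)
Black → 0 (second significant figure)
Orange → ×10^3 multiplier
Gold → ±5% tolerance
50 × 1000 = 50000 Ω
Maximum = 50000 × (1 + 5/100) = 52500 Ω.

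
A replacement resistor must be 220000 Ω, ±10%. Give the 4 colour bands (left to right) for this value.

220000 Ω = 22 × 10^4.
2 → red
2 → red
Multiplier 10^4 → yellow.
±10% tolerance → silver.

red, red, yellow, silver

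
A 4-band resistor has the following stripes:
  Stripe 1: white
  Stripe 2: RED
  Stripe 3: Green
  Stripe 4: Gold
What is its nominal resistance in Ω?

9200000 Ω

White → 9 (first significant figure)
Red → 2 (second significant figure)
Green → ×10^5 multiplier
92 × 100000 = 9200000 Ω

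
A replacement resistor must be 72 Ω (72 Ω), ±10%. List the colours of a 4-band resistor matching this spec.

violet, red, black, silver

72 Ω = 72 × 10^0.
7 → violet
2 → red
Multiplier 10^0 → black.
±10% tolerance → silver.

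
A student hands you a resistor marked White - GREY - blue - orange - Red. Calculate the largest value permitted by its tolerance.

White → 9 (first significant figure)
Grey → 8 (second significant figure)
Blue → 6 (third significant figure)
Orange → ×10^3 multiplier
Red → ±2% tolerance
986 × 1000 = 986000 Ω
Largest = 986000 × (1 + 2/100) = 1005720 Ω.

1005720 Ω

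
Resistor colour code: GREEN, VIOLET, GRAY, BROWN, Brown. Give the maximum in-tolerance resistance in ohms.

Green → 5 (first significant figure)
Violet → 7 (second significant figure)
Grey → 8 (third significant figure)
Brown → ×10 multiplier
Brown → ±1% tolerance
578 × 10 = 5780 Ω
Maximum = 5780 × (1 + 1/100) = 5837.8 Ω.

5837.8 Ω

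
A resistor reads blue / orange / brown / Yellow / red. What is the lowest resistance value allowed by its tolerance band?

6183800 Ω

Blue → 6 (first significant figure)
Orange → 3 (second significant figure)
Brown → 1 (third significant figure)
Yellow → ×10^4 multiplier
Red → ±2% tolerance
631 × 10000 = 6310000 Ω
Lowest = 6310000 × (1 − 2/100) = 6183800 Ω.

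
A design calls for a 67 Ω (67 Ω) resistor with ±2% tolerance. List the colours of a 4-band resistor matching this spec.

67 Ω = 67 × 10^0.
6 → blue
7 → violet
Multiplier 10^0 → black.
±2% tolerance → red.

blue, violet, black, red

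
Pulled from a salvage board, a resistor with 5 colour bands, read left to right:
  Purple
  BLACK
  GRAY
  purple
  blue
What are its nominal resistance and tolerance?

Violet → 7 (first significant figure)
Black → 0 (second significant figure)
Grey → 8 (third significant figure)
Violet → ×10^7 multiplier
Blue → ±0.25% tolerance
708 × 10000000 = 7080000000 Ω

7080000000 Ω ±0.25%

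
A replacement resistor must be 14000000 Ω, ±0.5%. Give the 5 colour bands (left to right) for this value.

14000000 Ω = 140 × 10^5.
1 → brown
4 → yellow
0 → black
Multiplier 10^5 → green.
±0.5% tolerance → green.

brown, yellow, black, green, green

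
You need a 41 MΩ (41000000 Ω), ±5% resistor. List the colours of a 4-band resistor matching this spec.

41000000 Ω = 41 × 10^6.
4 → yellow
1 → brown
Multiplier 10^6 → blue.
±5% tolerance → gold.

yellow, brown, blue, gold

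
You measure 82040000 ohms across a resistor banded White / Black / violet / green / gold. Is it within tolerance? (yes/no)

White → 9 (first significant figure)
Black → 0 (second significant figure)
Violet → 7 (third significant figure)
Green → ×10^5 multiplier
Gold → ±5% tolerance
907 × 100000 = 90700000 Ω
Allowed range: 86165000 Ω to 95235000 Ω.
82040000 ohms lies outside that range.

no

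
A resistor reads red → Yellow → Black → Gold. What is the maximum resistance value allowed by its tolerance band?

Red → 2 (first significant figure)
Yellow → 4 (second significant figure)
Black → ×1 multiplier
Gold → ±5% tolerance
24 × 1 = 24 Ω
Maximum = 24 × (1 + 5/100) = 25.2 Ω.

25.2 Ω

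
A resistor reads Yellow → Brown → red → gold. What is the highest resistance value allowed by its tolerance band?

4305 Ω

Yellow → 4 (first significant figure)
Brown → 1 (second significant figure)
Red → ×10^2 multiplier
Gold → ±5% tolerance
41 × 100 = 4100 Ω
Highest = 4100 × (1 + 5/100) = 4305 Ω.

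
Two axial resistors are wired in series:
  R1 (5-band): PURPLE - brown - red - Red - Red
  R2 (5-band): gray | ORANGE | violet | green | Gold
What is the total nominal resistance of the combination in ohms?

83771200 Ω

R1: violet, brown, red → 712; red ×10^2 → 71200 Ω.
R2: grey, orange, violet → 837; green ×10^5 → 83700000 Ω.
Series: 71200 + 83700000 = 83771200 Ω.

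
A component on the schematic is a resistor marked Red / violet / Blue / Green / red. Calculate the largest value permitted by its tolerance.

28152000 Ω

Red → 2 (first significant figure)
Violet → 7 (second significant figure)
Blue → 6 (third significant figure)
Green → ×10^5 multiplier
Red → ±2% tolerance
276 × 100000 = 27600000 Ω
Largest = 27600000 × (1 + 2/100) = 28152000 Ω.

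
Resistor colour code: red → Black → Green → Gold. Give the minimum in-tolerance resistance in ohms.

Red → 2 (first significant figure)
Black → 0 (second significant figure)
Green → ×10^5 multiplier
Gold → ±5% tolerance
20 × 100000 = 2000000 Ω
Minimum = 2000000 × (1 − 5/100) = 1900000 Ω.

1900000 Ω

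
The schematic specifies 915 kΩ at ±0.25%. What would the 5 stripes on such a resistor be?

915000 Ω = 915 × 10^3.
9 → white
1 → brown
5 → green
Multiplier 10^3 → orange.
±0.25% tolerance → blue.

white, brown, green, orange, blue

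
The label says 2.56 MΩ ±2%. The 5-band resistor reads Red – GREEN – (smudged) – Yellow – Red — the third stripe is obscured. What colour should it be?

2560000 Ω = 256 × 10^4.
The third band gives digit 6 of the significand, and 6 is blue.

blue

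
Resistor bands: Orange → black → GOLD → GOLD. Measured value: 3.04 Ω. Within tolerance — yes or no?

Orange → 3 (first significant figure)
Black → 0 (second significant figure)
Gold → ×0.1 multiplier
Gold → ±5% tolerance
30 × 0.1 = 3 Ω
Allowed range: 2.85 Ω to 3.15 Ω.
3.04 Ω lies inside that range.

yes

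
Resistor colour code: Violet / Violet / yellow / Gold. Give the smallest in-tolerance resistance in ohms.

Violet → 7 (first significant figure)
Violet → 7 (second significant figure)
Yellow → ×10^4 multiplier
Gold → ±5% tolerance
77 × 10000 = 770000 Ω
Smallest = 770000 × (1 − 5/100) = 731500 Ω.

731500 Ω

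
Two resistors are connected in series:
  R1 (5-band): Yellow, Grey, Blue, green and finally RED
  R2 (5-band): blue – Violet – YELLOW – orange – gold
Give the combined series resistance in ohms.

R1: yellow, grey, blue → 486; green ×10^5 → 48600000 Ω.
R2: blue, violet, yellow → 674; orange ×10^3 → 674000 Ω.
Series: 48600000 + 674000 = 49274000 Ω.

49274000 Ω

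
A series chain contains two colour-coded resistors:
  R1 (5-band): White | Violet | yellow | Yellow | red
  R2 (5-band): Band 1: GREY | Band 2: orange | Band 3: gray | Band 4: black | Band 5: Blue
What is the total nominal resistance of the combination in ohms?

R1: white, violet, yellow → 974; yellow ×10^4 → 9740000 Ω.
R2: grey, orange, grey → 838; black ×1 → 838 Ω.
Series: 9740000 + 838 = 9740838 Ω.

9740838 Ω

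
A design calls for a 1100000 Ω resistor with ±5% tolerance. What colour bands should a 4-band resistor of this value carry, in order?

brown, brown, green, gold

1100000 Ω = 11 × 10^5.
1 → brown
1 → brown
Multiplier 10^5 → green.
±5% tolerance → gold.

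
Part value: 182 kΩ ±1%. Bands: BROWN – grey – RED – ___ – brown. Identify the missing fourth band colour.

182000 Ω = 182 × 10^3.
The fourth band is the multiplier, 10^3, which is orange.

orange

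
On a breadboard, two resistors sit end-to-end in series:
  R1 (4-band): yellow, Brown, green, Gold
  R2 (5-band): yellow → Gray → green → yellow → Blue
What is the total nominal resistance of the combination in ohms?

8950000 Ω

R1: yellow, brown → 41; green ×10^5 → 4100000 Ω.
R2: yellow, grey, green → 485; yellow ×10^4 → 4850000 Ω.
Series: 4100000 + 4850000 = 8950000 Ω.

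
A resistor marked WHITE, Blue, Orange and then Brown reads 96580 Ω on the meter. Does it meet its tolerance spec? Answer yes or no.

yes

White → 9 (first significant figure)
Blue → 6 (second significant figure)
Orange → ×10^3 multiplier
Brown → ±1% tolerance
96 × 1000 = 96000 Ω
Allowed range: 95040 Ω to 96960 Ω.
96580 Ω lies inside that range.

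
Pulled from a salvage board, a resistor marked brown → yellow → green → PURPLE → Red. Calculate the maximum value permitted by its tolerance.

1479000000 Ω

Brown → 1 (first significant figure)
Yellow → 4 (second significant figure)
Green → 5 (third significant figure)
Violet → ×10^7 multiplier
Red → ±2% tolerance
145 × 10000000 = 1450000000 Ω
Maximum = 1450000000 × (1 + 2/100) = 1479000000 Ω.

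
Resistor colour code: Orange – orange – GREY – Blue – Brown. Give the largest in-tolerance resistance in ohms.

Orange → 3 (first significant figure)
Orange → 3 (second significant figure)
Grey → 8 (third significant figure)
Blue → ×10^6 multiplier
Brown → ±1% tolerance
338 × 1000000 = 338000000 Ω
Largest = 338000000 × (1 + 1/100) = 341380000 Ω.

341380000 Ω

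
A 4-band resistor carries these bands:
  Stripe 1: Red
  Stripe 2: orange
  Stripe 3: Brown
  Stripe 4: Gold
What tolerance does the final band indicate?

The last band, gold, is the tolerance band.
Gold corresponds to ±5%.

±5%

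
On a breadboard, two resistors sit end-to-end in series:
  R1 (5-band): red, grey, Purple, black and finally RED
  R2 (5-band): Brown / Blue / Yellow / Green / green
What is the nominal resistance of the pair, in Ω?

R1: red, grey, violet → 287; black ×1 → 287 Ω.
R2: brown, blue, yellow → 164; green ×10^5 → 16400000 Ω.
Series: 287 + 16400000 = 16400287 Ω.

16400287 Ω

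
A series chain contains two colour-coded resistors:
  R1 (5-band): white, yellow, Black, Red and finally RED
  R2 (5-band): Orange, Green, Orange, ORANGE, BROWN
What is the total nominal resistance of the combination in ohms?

R1: white, yellow, black → 940; red ×10^2 → 94000 Ω.
R2: orange, green, orange → 353; orange ×10^3 → 353000 Ω.
Series: 94000 + 353000 = 447000 Ω.

447000 Ω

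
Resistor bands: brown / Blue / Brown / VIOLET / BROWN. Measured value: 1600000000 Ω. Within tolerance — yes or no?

Brown → 1 (first significant figure)
Blue → 6 (second significant figure)
Brown → 1 (third significant figure)
Violet → ×10^7 multiplier
Brown → ±1% tolerance
161 × 10000000 = 1610000000 Ω
Allowed range: 1593900000 Ω to 1626100000 Ω.
1600000000 Ω lies inside that range.

yes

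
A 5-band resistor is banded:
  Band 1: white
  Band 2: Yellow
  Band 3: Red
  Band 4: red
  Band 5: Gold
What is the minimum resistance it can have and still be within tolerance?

White → 9 (first significant figure)
Yellow → 4 (second significant figure)
Red → 2 (third significant figure)
Red → ×10^2 multiplier
Gold → ±5% tolerance
942 × 100 = 94200 Ω
Minimum = 94200 × (1 − 5/100) = 89490 Ω.

89490 Ω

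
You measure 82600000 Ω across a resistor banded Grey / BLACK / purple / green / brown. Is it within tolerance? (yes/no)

no

Grey → 8 (first significant figure)
Black → 0 (second significant figure)
Violet → 7 (third significant figure)
Green → ×10^5 multiplier
Brown → ±1% tolerance
807 × 100000 = 80700000 Ω
Allowed range: 79893000 Ω to 81507000 Ω.
82600000 Ω lies outside that range.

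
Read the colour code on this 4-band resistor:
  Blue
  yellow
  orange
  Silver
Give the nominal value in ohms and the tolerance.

Blue → 6 (first significant figure)
Yellow → 4 (second significant figure)
Orange → ×10^3 multiplier
Silver → ±10% tolerance
64 × 1000 = 64000 Ω

64000 Ω ±10%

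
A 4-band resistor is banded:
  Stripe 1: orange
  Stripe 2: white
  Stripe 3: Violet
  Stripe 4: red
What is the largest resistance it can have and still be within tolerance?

397800000 Ω

Orange → 3 (first significant figure)
White → 9 (second significant figure)
Violet → ×10^7 multiplier
Red → ±2% tolerance
39 × 10000000 = 390000000 Ω
Largest = 390000000 × (1 + 2/100) = 397800000 Ω.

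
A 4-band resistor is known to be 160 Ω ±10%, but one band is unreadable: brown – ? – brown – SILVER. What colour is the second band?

blue

160 Ω = 16 × 10^1.
The second band gives digit 6 of the significand, and 6 is blue.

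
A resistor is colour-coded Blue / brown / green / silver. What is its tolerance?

±10%

The last band, silver, is the tolerance band.
Silver corresponds to ±10%.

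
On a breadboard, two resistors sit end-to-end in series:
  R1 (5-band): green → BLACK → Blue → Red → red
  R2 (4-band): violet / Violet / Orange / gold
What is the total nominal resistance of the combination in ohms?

R1: green, black, blue → 506; red ×10^2 → 50600 Ω.
R2: violet, violet → 77; orange ×10^3 → 77000 Ω.
Series: 50600 + 77000 = 127600 Ω.

127600 Ω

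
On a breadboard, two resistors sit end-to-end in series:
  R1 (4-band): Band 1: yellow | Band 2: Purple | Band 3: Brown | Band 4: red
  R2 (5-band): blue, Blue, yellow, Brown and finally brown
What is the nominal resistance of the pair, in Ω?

R1: yellow, violet → 47; brown ×10 → 470 Ω.
R2: blue, blue, yellow → 664; brown ×10 → 6640 Ω.
Series: 470 + 6640 = 7110 Ω.

7110 Ω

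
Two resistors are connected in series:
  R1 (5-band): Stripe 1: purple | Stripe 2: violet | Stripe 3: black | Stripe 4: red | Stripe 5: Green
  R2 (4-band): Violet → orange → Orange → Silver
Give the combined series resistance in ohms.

R1: violet, violet, black → 770; red ×10^2 → 77000 Ω.
R2: violet, orange → 73; orange ×10^3 → 73000 Ω.
Series: 77000 + 73000 = 150000 Ω.

150000 Ω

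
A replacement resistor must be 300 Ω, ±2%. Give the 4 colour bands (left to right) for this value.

300 Ω = 30 × 10^1.
3 → orange
0 → black
Multiplier 10^1 → brown.
±2% tolerance → red.

orange, black, brown, red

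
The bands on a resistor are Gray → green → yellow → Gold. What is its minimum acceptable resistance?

Grey → 8 (first significant figure)
Green → 5 (second significant figure)
Yellow → ×10^4 multiplier
Gold → ±5% tolerance
85 × 10000 = 850000 Ω
Minimum = 850000 × (1 − 5/100) = 807500 Ω.

807500 Ω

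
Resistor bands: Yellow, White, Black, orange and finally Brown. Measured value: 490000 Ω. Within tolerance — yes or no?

yes

Yellow → 4 (first significant figure)
White → 9 (second significant figure)
Black → 0 (third significant figure)
Orange → ×10^3 multiplier
Brown → ±1% tolerance
490 × 1000 = 490000 Ω
Allowed range: 485100 Ω to 494900 Ω.
490000 Ω lies inside that range.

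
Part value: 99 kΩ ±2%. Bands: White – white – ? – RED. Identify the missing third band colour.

orange

99000 Ω = 99 × 10^3.
The third band is the multiplier, 10^3, which is orange.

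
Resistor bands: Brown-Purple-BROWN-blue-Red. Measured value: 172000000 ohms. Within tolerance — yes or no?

yes

Brown → 1 (first significant figure)
Violet → 7 (second significant figure)
Brown → 1 (third significant figure)
Blue → ×10^6 multiplier
Red → ±2% tolerance
171 × 1000000 = 171000000 Ω
Allowed range: 167580000 Ω to 174420000 Ω.
172000000 ohms lies inside that range.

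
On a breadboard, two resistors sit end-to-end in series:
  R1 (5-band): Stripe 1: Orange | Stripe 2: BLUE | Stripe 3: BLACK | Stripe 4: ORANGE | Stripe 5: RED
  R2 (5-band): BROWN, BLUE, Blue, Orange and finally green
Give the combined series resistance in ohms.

R1: orange, blue, black → 360; orange ×10^3 → 360000 Ω.
R2: brown, blue, blue → 166; orange ×10^3 → 166000 Ω.
Series: 360000 + 166000 = 526000 Ω.

526000 Ω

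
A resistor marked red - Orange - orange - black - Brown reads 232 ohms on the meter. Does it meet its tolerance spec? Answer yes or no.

yes

Red → 2 (first significant figure)
Orange → 3 (second significant figure)
Orange → 3 (third significant figure)
Black → ×1 multiplier
Brown → ±1% tolerance
233 × 1 = 233 Ω
Allowed range: 230.67 Ω to 235.33 Ω.
232 ohms lies inside that range.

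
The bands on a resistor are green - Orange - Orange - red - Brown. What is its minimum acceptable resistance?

52767 Ω

Green → 5 (first significant figure)
Orange → 3 (second significant figure)
Orange → 3 (third significant figure)
Red → ×10^2 multiplier
Brown → ±1% tolerance
533 × 100 = 53300 Ω
Minimum = 53300 × (1 − 1/100) = 52767 Ω.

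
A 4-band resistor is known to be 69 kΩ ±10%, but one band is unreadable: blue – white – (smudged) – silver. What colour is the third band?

orange

69000 Ω = 69 × 10^3.
The third band is the multiplier, 10^3, which is orange.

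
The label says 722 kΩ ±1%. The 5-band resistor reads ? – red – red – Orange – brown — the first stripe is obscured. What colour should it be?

violet

722000 Ω = 722 × 10^3.
The first band gives digit 7 of the significand, and 7 is violet.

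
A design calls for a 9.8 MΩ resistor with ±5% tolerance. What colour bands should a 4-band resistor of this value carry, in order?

9800000 Ω = 98 × 10^5.
9 → white
8 → grey
Multiplier 10^5 → green.
±5% tolerance → gold.

white, grey, green, gold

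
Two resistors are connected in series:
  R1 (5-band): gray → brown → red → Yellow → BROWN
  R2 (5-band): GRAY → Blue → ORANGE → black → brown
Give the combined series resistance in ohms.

R1: grey, brown, red → 812; yellow ×10^4 → 8120000 Ω.
R2: grey, blue, orange → 863; black ×1 → 863 Ω.
Series: 8120000 + 863 = 8120863 Ω.

8120863 Ω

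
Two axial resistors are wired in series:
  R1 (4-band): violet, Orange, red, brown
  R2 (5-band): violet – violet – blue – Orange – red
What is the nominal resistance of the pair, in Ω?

783300 Ω

R1: violet, orange → 73; red ×10^2 → 7300 Ω.
R2: violet, violet, blue → 776; orange ×10^3 → 776000 Ω.
Series: 7300 + 776000 = 783300 Ω.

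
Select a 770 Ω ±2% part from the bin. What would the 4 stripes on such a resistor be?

770 Ω = 77 × 10^1.
7 → violet
7 → violet
Multiplier 10^1 → brown.
±2% tolerance → red.

violet, violet, brown, red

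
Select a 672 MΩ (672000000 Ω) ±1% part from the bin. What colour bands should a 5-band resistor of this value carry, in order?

blue, violet, red, blue, brown

672000000 Ω = 672 × 10^6.
6 → blue
7 → violet
2 → red
Multiplier 10^6 → blue.
±1% tolerance → brown.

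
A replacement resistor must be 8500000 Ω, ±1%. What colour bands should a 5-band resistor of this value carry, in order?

grey, green, black, yellow, brown

8500000 Ω = 850 × 10^4.
8 → grey
5 → green
0 → black
Multiplier 10^4 → yellow.
±1% tolerance → brown.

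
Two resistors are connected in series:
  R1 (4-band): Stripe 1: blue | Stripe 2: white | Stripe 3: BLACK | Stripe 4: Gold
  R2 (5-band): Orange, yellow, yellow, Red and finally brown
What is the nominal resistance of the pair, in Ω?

R1: blue, white → 69; black ×1 → 69 Ω.
R2: orange, yellow, yellow → 344; red ×10^2 → 34400 Ω.
Series: 69 + 34400 = 34469 Ω.

34469 Ω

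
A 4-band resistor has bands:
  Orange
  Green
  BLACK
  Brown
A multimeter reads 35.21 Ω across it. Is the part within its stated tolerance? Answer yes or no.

Orange → 3 (first significant figure)
Green → 5 (second significant figure)
Black → ×1 multiplier
Brown → ±1% tolerance
35 × 1 = 35 Ω
Allowed range: 34.65 Ω to 35.35 Ω.
35.21 Ω lies inside that range.

yes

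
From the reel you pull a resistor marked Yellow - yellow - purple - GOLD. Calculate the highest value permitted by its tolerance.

Yellow → 4 (first significant figure)
Yellow → 4 (second significant figure)
Violet → ×10^7 multiplier
Gold → ±5% tolerance
44 × 10000000 = 440000000 Ω
Highest = 440000000 × (1 + 5/100) = 462000000 Ω.

462000000 Ω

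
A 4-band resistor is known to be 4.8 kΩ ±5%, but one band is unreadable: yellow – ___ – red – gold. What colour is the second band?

4800 Ω = 48 × 10^2.
The second band gives digit 8 of the significand, and 8 is grey.

grey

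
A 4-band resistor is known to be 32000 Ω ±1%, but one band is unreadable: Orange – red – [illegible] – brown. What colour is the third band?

32000 Ω = 32 × 10^3.
The third band is the multiplier, 10^3, which is orange.

orange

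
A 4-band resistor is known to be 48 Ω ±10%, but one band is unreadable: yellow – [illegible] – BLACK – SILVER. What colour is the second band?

48 Ω = 48 × 10^0.
The second band gives digit 8 of the significand, and 8 is grey.

grey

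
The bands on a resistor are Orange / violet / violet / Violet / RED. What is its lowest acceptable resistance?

Orange → 3 (first significant figure)
Violet → 7 (second significant figure)
Violet → 7 (third significant figure)
Violet → ×10^7 multiplier
Red → ±2% tolerance
377 × 10000000 = 3770000000 Ω
Lowest = 3770000000 × (1 − 2/100) = 3694600000 Ω.

3694600000 Ω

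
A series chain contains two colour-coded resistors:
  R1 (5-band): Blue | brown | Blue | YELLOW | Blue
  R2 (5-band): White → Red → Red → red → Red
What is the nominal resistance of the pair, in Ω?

R1: blue, brown, blue → 616; yellow ×10^4 → 6160000 Ω.
R2: white, red, red → 922; red ×10^2 → 92200 Ω.
Series: 6160000 + 92200 = 6252200 Ω.

6252200 Ω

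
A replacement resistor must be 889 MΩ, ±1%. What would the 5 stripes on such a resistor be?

889000000 Ω = 889 × 10^6.
8 → grey
8 → grey
9 → white
Multiplier 10^6 → blue.
±1% tolerance → brown.

grey, grey, white, blue, brown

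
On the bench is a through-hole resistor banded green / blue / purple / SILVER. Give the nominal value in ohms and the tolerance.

Green → 5 (first significant figure)
Blue → 6 (second significant figure)
Violet → ×10^7 multiplier
Silver → ±10% tolerance
56 × 10000000 = 560000000 Ω

560000000 Ω ±10%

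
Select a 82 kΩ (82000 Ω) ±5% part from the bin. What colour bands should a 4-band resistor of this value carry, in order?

grey, red, orange, gold

82000 Ω = 82 × 10^3.
8 → grey
2 → red
Multiplier 10^3 → orange.
±5% tolerance → gold.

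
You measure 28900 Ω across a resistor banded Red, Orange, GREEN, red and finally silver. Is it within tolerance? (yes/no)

no

Red → 2 (first significant figure)
Orange → 3 (second significant figure)
Green → 5 (third significant figure)
Red → ×10^2 multiplier
Silver → ±10% tolerance
235 × 100 = 23500 Ω
Allowed range: 21150 Ω to 25850 Ω.
28900 Ω lies outside that range.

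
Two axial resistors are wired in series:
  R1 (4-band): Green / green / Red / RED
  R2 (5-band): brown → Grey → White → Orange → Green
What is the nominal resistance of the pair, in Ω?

R1: green, green → 55; red ×10^2 → 5500 Ω.
R2: brown, grey, white → 189; orange ×10^3 → 189000 Ω.
Series: 5500 + 189000 = 194500 Ω.

194500 Ω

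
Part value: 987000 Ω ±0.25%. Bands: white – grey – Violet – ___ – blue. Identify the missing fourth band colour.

orange

987000 Ω = 987 × 10^3.
The fourth band is the multiplier, 10^3, which is orange.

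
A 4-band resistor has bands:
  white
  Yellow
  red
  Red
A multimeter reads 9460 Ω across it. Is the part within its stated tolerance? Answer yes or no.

yes

White → 9 (first significant figure)
Yellow → 4 (second significant figure)
Red → ×10^2 multiplier
Red → ±2% tolerance
94 × 100 = 9400 Ω
Allowed range: 9212 Ω to 9588 Ω.
9460 Ω lies inside that range.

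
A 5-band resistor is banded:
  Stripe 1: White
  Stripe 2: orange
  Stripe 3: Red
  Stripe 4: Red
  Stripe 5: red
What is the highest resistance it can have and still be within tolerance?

95064 Ω

White → 9 (first significant figure)
Orange → 3 (second significant figure)
Red → 2 (third significant figure)
Red → ×10^2 multiplier
Red → ±2% tolerance
932 × 100 = 93200 Ω
Highest = 93200 × (1 + 2/100) = 95064 Ω.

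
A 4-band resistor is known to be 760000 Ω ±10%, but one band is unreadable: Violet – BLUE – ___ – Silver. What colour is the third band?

760000 Ω = 76 × 10^4.
The third band is the multiplier, 10^4, which is yellow.

yellow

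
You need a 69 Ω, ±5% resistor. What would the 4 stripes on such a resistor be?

blue, white, black, gold

69 Ω = 69 × 10^0.
6 → blue
9 → white
Multiplier 10^0 → black.
±5% tolerance → gold.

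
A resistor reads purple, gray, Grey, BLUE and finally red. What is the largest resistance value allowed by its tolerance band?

Violet → 7 (first significant figure)
Grey → 8 (second significant figure)
Grey → 8 (third significant figure)
Blue → ×10^6 multiplier
Red → ±2% tolerance
788 × 1000000 = 788000000 Ω
Largest = 788000000 × (1 + 2/100) = 803760000 Ω.

803760000 Ω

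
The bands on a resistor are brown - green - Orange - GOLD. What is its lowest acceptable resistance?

Brown → 1 (first significant figure)
Green → 5 (second significant figure)
Orange → ×10^3 multiplier
Gold → ±5% tolerance
15 × 1000 = 15000 Ω
Lowest = 15000 × (1 − 5/100) = 14250 Ω.

14250 Ω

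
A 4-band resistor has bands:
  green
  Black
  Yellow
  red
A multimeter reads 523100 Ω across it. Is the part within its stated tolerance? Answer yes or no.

Green → 5 (first significant figure)
Black → 0 (second significant figure)
Yellow → ×10^4 multiplier
Red → ±2% tolerance
50 × 10000 = 500000 Ω
Allowed range: 490000 Ω to 510000 Ω.
523100 Ω lies outside that range.

no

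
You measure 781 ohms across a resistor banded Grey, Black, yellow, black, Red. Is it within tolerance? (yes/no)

no

Grey → 8 (first significant figure)
Black → 0 (second significant figure)
Yellow → 4 (third significant figure)
Black → ×1 multiplier
Red → ±2% tolerance
804 × 1 = 804 Ω
Allowed range: 787.92 Ω to 820.08 Ω.
781 ohms lies outside that range.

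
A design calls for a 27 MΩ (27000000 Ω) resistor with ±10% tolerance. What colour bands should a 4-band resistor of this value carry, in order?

27000000 Ω = 27 × 10^6.
2 → red
7 → violet
Multiplier 10^6 → blue.
±10% tolerance → silver.

red, violet, blue, silver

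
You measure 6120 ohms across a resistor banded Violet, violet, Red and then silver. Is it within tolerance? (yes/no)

Violet → 7 (first significant figure)
Violet → 7 (second significant figure)
Red → ×10^2 multiplier
Silver → ±10% tolerance
77 × 100 = 7700 Ω
Allowed range: 6930 Ω to 8470 Ω.
6120 ohms lies outside that range.

no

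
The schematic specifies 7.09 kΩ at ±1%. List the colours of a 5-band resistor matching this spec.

7090 Ω = 709 × 10^1.
7 → violet
0 → black
9 → white
Multiplier 10^1 → brown.
±1% tolerance → brown.

violet, black, white, brown, brown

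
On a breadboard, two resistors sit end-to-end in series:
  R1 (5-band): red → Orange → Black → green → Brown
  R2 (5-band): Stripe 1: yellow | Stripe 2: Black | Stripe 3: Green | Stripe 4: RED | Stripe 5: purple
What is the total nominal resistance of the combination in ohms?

23040500 Ω

R1: red, orange, black → 230; green ×10^5 → 23000000 Ω.
R2: yellow, black, green → 405; red ×10^2 → 40500 Ω.
Series: 23000000 + 40500 = 23040500 Ω.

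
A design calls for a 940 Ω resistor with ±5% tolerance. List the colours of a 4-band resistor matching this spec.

white, yellow, brown, gold

940 Ω = 94 × 10^1.
9 → white
4 → yellow
Multiplier 10^1 → brown.
±5% tolerance → gold.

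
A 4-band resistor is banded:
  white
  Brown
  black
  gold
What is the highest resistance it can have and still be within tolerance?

95.55 Ω

White → 9 (first significant figure)
Brown → 1 (second significant figure)
Black → ×1 multiplier
Gold → ±5% tolerance
91 × 1 = 91 Ω
Highest = 91 × (1 + 5/100) = 95.55 Ω.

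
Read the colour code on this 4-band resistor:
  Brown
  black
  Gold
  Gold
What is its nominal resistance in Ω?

1 Ω

Brown → 1 (first significant figure)
Black → 0 (second significant figure)
Gold → ×0.1 multiplier
10 × 0.1 = 1 Ω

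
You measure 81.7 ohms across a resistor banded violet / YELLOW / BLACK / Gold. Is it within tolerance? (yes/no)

Violet → 7 (first significant figure)
Yellow → 4 (second significant figure)
Black → ×1 multiplier
Gold → ±5% tolerance
74 × 1 = 74 Ω
Allowed range: 70.3 Ω to 77.7 Ω.
81.7 ohms lies outside that range.

no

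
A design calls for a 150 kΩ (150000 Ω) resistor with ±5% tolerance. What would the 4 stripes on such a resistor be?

brown, green, yellow, gold

150000 Ω = 15 × 10^4.
1 → brown
5 → green
Multiplier 10^4 → yellow.
±5% tolerance → gold.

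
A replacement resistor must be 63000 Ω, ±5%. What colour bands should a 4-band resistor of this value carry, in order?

63000 Ω = 63 × 10^3.
6 → blue
3 → orange
Multiplier 10^3 → orange.
±5% tolerance → gold.

blue, orange, orange, gold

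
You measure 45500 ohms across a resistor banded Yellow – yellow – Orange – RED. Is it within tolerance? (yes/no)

no

Yellow → 4 (first significant figure)
Yellow → 4 (second significant figure)
Orange → ×10^3 multiplier
Red → ±2% tolerance
44 × 1000 = 44000 Ω
Allowed range: 43120 Ω to 44880 Ω.
45500 ohms lies outside that range.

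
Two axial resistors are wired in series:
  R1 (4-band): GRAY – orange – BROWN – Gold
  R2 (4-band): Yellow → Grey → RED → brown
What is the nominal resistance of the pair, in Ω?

5630 Ω

R1: grey, orange → 83; brown ×10 → 830 Ω.
R2: yellow, grey → 48; red ×10^2 → 4800 Ω.
Series: 830 + 4800 = 5630 Ω.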